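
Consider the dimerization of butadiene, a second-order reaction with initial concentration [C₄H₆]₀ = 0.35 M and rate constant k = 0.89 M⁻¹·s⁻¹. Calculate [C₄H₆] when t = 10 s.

0.08505 M

Step 1: For a second-order reaction: 1/[C₄H₆] = 1/[C₄H₆]₀ + kt
Step 2: 1/[C₄H₆] = 1/0.35 + 0.89 × 10
Step 3: 1/[C₄H₆] = 2.857 + 8.9 = 11.76
Step 4: [C₄H₆] = 1/11.76 = 0.08505 M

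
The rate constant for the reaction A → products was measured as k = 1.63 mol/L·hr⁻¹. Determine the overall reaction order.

zeroth order (0)

Step 1: The units of k for an nth-order reaction are (concentration)^(1-n)·(time)⁻¹.
Step 2: Here k has units mol/L·hr⁻¹, so the concentration exponent is 1.
Step 3: 1 - n = 1 ⇒ n = 0. The reaction is zeroth order.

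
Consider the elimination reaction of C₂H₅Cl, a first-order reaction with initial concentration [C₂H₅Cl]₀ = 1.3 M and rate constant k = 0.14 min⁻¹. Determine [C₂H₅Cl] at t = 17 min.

0.1203 M

Step 1: For a first-order reaction: [C₂H₅Cl] = [C₂H₅Cl]₀ × e^(-kt)
Step 2: [C₂H₅Cl] = 1.3 × e^(-0.14 × 17)
Step 3: [C₂H₅Cl] = 1.3 × e^(-2.38)
Step 4: [C₂H₅Cl] = 1.3 × 0.0925506 = 0.1203 M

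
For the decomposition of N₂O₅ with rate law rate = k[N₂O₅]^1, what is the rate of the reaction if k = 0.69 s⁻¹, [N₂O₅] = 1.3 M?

0.897 M/s

Step 1: Identify the rate law: rate = k[N₂O₅]^1
Step 2: Substitute values: rate = 0.69 × (1.3)^1
Step 3: Calculate: rate = 0.69 × 1.3 = 0.897 M/s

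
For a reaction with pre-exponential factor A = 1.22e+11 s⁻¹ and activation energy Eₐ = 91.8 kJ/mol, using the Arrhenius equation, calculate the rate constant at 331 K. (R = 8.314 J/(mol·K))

3.97e-04 s⁻¹

Step 1: Use the Arrhenius equation: k = A × exp(-Eₐ/RT)
Step 2: Convert Eₐ to J/mol: 91.8 kJ/mol = 91800 J/mol
Step 3: Calculate the exponent: -Eₐ/(RT) = -91800/(8.314 × 331) = -33.35836
Step 4: k = 1.22e+11 × exp(-33.35836)
Step 5: k = 1.22e+11 × 3.25573e-15 = 3.9720e-04 s⁻¹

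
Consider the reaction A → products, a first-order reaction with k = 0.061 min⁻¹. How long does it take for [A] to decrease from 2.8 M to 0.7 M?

22.73 min

Step 1: For first-order: t = ln([A]₀/[A])/k
Step 2: t = ln(2.8/0.7)/0.061
Step 3: t = ln(4)/0.061
Step 4: t = 1.386/0.061 = 22.73 min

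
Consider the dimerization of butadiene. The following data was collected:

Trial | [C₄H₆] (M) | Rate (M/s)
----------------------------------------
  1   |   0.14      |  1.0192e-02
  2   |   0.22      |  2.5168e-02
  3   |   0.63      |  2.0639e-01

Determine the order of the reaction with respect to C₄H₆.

second order (2)

Step 1: Compare trials to find order n where rate₂/rate₁ = ([C₄H₆]₂/[C₄H₆]₁)^n
Step 2: rate₂/rate₁ = 2.5168e-02/1.0192e-02 = 2.469
Step 3: [C₄H₆]₂/[C₄H₆]₁ = 0.22/0.14 = 1.571
Step 4: n = ln(2.469)/ln(1.571) = 2.00 ≈ 2
Step 5: The reaction is second order in C₄H₆.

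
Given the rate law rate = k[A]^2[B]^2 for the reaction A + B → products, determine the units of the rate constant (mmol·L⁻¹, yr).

(mmol·L⁻¹)⁻³·yr⁻¹

Step 1: Overall order = 2 + 2 = 4.
Step 2: rate has units mmol·L⁻¹·yr⁻¹; [A]^2[B]^2 has units (mmol·L⁻¹)^4.
Step 3: k = rate/([A]^2[B]^2), so units of k = (mmol·L⁻¹)^(1-4)·yr⁻¹ = (mmol·L⁻¹)⁻³·yr⁻¹.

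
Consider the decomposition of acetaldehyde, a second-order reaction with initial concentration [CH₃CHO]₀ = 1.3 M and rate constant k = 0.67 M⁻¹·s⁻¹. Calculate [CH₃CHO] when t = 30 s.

0.04792 M

Step 1: For a second-order reaction: 1/[CH₃CHO] = 1/[CH₃CHO]₀ + kt
Step 2: 1/[CH₃CHO] = 1/1.3 + 0.67 × 30
Step 3: 1/[CH₃CHO] = 0.7692 + 20.1 = 20.87
Step 4: [CH₃CHO] = 1/20.87 = 0.04792 M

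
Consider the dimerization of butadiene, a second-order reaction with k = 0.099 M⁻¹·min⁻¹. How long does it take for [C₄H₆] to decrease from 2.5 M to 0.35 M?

24.82 min

Step 1: For second-order: t = (1/[C₄H₆] - 1/[C₄H₆]₀)/k
Step 2: t = (1/0.35 - 1/2.5)/0.099
Step 3: t = (2.857 - 0.4)/0.099
Step 4: t = 2.457/0.099 = 24.82 min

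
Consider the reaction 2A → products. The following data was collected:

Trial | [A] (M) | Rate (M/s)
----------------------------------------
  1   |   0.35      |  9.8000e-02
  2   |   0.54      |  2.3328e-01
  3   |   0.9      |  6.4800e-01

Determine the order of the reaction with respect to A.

second order (2)

Step 1: Compare trials to find order n where rate₂/rate₁ = ([A]₂/[A]₁)^n
Step 2: rate₂/rate₁ = 2.3328e-01/9.8000e-02 = 2.38
Step 3: [A]₂/[A]₁ = 0.54/0.35 = 1.543
Step 4: n = ln(2.38)/ln(1.543) = 2.00 ≈ 2
Step 5: The reaction is second order in A.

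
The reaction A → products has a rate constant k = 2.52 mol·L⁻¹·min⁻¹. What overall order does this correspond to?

zeroth order (0)

Step 1: The units of k for an nth-order reaction are (concentration)^(1-n)·(time)⁻¹.
Step 2: Here k has units mol·L⁻¹·min⁻¹, so the concentration exponent is 1.
Step 3: 1 - n = 1 ⇒ n = 0. The reaction is zeroth order.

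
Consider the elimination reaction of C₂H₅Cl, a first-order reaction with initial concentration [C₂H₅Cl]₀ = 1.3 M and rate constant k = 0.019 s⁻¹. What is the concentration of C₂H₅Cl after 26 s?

0.7932 M

Step 1: For a first-order reaction: [C₂H₅Cl] = [C₂H₅Cl]₀ × e^(-kt)
Step 2: [C₂H₅Cl] = 1.3 × e^(-0.019 × 26)
Step 3: [C₂H₅Cl] = 1.3 × e^(-0.494)
Step 4: [C₂H₅Cl] = 1.3 × 0.610181 = 0.7932 M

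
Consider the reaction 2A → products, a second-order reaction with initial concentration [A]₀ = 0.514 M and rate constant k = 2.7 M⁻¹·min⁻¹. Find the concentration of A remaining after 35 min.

0.01037 M

Step 1: For a second-order reaction: 1/[A] = 1/[A]₀ + kt
Step 2: 1/[A] = 1/0.514 + 2.7 × 35
Step 3: 1/[A] = 1.946 + 94.5 = 96.45
Step 4: [A] = 1/96.45 = 0.01037 M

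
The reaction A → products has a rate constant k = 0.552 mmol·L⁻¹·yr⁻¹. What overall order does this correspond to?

zeroth order (0)

Step 1: The units of k for an nth-order reaction are (concentration)^(1-n)·(time)⁻¹.
Step 2: Here k has units mmol·L⁻¹·yr⁻¹, so the concentration exponent is 1.
Step 3: 1 - n = 1 ⇒ n = 0. The reaction is zeroth order.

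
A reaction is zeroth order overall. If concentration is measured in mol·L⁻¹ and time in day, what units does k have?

mol·L⁻¹·day⁻¹

Step 1: For overall order n, rate = k × (concentration)^n.
Step 2: Rate has units mol·L⁻¹·day⁻¹; concentration term has units (mol·L⁻¹)^0.
Step 3: k = rate / (concentration)^n, so units of k = (mol·L⁻¹)^(1-0)·day⁻¹ = mol·L⁻¹·day⁻¹.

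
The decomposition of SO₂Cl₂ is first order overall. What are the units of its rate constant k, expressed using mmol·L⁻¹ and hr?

hr⁻¹

Step 1: For overall order n, rate = k × (concentration)^n.
Step 2: Rate has units mmol·L⁻¹·hr⁻¹; concentration term has units (mmol·L⁻¹)^1.
Step 3: k = rate / (concentration)^n, so units of k = (mmol·L⁻¹)^(1-1)·hr⁻¹ = hr⁻¹.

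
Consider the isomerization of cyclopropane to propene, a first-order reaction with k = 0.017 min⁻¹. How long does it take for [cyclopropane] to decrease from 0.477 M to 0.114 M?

84.2 min

Step 1: For first-order: t = ln([cyclopropane]₀/[cyclopropane])/k
Step 2: t = ln(0.477/0.114)/0.017
Step 3: t = ln(4.184)/0.017
Step 4: t = 1.431/0.017 = 84.2 min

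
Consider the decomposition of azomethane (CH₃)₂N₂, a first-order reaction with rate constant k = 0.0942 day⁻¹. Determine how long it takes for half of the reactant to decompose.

7.358 day

Step 1: For a first-order reaction, t₁/₂ = ln(2)/k
Step 2: t₁/₂ = ln(2)/0.0942
Step 3: t₁/₂ = 0.6931/0.0942 = 7.358 day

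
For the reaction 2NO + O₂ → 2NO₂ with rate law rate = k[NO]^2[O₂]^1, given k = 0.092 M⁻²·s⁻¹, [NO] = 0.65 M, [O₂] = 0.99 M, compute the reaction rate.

0.03848 M/s

Step 1: The rate law is rate = k[NO]^2[O₂]^1
Step 2: Substitute: rate = 0.092 × (0.65)^2 × (0.99)^1
Step 3: rate = 0.092 × 0.4225 × 0.99 = 0.0384813 M/s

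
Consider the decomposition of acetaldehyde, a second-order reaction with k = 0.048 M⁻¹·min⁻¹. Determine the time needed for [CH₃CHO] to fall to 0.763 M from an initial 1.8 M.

15.73 min

Step 1: For second-order: t = (1/[CH₃CHO] - 1/[CH₃CHO]₀)/k
Step 2: t = (1/0.763 - 1/1.8)/0.048
Step 3: t = (1.311 - 0.5556)/0.048
Step 4: t = 0.7551/0.048 = 15.73 min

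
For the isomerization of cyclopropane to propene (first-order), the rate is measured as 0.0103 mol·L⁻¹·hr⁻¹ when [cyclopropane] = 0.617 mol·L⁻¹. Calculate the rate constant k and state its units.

0.01669 hr⁻¹

Step 1: rate = k[cyclopropane]^1, so k = rate / [cyclopropane]^1.
Step 2: k = 0.0103 / (0.617)^1 = 0.0103 / 0.617.
Step 3: k = 0.01669 hr⁻¹.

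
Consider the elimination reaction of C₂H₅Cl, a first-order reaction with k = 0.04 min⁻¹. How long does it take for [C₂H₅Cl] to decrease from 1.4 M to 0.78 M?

14.62 min

Step 1: For first-order: t = ln([C₂H₅Cl]₀/[C₂H₅Cl])/k
Step 2: t = ln(1.4/0.78)/0.04
Step 3: t = ln(1.795)/0.04
Step 4: t = 0.5849/0.04 = 14.62 min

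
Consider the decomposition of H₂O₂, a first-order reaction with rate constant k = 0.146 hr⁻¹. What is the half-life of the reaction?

4.748 hr

Step 1: For a first-order reaction, t₁/₂ = ln(2)/k
Step 2: t₁/₂ = ln(2)/0.146
Step 3: t₁/₂ = 0.6931/0.146 = 4.748 hr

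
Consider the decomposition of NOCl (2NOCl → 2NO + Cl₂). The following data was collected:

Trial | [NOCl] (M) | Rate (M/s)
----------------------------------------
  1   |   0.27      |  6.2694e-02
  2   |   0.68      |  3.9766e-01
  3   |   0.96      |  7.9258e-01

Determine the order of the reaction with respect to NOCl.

second order (2)

Step 1: Compare trials to find order n where rate₂/rate₁ = ([NOCl]₂/[NOCl]₁)^n
Step 2: rate₂/rate₁ = 3.9766e-01/6.2694e-02 = 6.343
Step 3: [NOCl]₂/[NOCl]₁ = 0.68/0.27 = 2.519
Step 4: n = ln(6.343)/ln(2.519) = 2.00 ≈ 2
Step 5: The reaction is second order in NOCl.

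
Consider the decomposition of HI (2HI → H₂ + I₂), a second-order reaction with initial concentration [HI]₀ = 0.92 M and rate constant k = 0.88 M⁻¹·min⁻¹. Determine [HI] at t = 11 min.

0.09288 M

Step 1: For a second-order reaction: 1/[HI] = 1/[HI]₀ + kt
Step 2: 1/[HI] = 1/0.92 + 0.88 × 11
Step 3: 1/[HI] = 1.087 + 9.68 = 10.77
Step 4: [HI] = 1/10.77 = 0.09288 M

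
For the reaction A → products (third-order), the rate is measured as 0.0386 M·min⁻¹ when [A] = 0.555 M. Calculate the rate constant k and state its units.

0.2258 M⁻²·min⁻¹

Step 1: rate = k[A]^3, so k = rate / [A]^3.
Step 2: k = 0.0386 / (0.555)^3 = 0.0386 / 0.171.
Step 3: k = 0.2258 M⁻²·min⁻¹.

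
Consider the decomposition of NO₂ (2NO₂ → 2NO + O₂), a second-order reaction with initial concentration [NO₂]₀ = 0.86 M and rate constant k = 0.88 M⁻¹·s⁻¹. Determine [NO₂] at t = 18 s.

0.05881 M

Step 1: For a second-order reaction: 1/[NO₂] = 1/[NO₂]₀ + kt
Step 2: 1/[NO₂] = 1/0.86 + 0.88 × 18
Step 3: 1/[NO₂] = 1.163 + 15.84 = 17
Step 4: [NO₂] = 1/17 = 0.05881 M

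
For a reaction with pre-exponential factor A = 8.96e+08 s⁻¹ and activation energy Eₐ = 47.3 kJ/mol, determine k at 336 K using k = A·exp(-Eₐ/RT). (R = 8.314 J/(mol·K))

3.97e+01 s⁻¹

Step 1: Use the Arrhenius equation: k = A × exp(-Eₐ/RT)
Step 2: Convert Eₐ to J/mol: 47.3 kJ/mol = 47300 J/mol
Step 3: Calculate the exponent: -Eₐ/(RT) = -47300/(8.314 × 336) = -16.93214
Step 4: k = 8.96e+08 × exp(-16.93214)
Step 5: k = 8.96e+08 × 4.43063e-08 = 3.9698e+01 s⁻¹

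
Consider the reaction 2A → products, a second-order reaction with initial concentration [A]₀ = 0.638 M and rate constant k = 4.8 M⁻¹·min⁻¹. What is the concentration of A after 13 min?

0.01563 M

Step 1: For a second-order reaction: 1/[A] = 1/[A]₀ + kt
Step 2: 1/[A] = 1/0.638 + 4.8 × 13
Step 3: 1/[A] = 1.567 + 62.4 = 63.97
Step 4: [A] = 1/63.97 = 0.01563 M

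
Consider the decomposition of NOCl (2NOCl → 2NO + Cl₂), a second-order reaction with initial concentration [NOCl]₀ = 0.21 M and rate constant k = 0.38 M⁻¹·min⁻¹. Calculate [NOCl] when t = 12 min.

0.1073 M

Step 1: For a second-order reaction: 1/[NOCl] = 1/[NOCl]₀ + kt
Step 2: 1/[NOCl] = 1/0.21 + 0.38 × 12
Step 3: 1/[NOCl] = 4.762 + 4.56 = 9.322
Step 4: [NOCl] = 1/9.322 = 0.1073 M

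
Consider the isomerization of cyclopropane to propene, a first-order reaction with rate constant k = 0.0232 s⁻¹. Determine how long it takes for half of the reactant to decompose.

29.88 s

Step 1: For a first-order reaction, t₁/₂ = ln(2)/k
Step 2: t₁/₂ = ln(2)/0.0232
Step 3: t₁/₂ = 0.6931/0.0232 = 29.88 s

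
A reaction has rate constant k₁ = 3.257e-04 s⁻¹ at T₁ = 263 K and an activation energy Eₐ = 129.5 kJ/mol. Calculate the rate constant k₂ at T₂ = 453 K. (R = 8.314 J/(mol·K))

1.999e+07 s⁻¹

Step 1: Use the two-temperature Arrhenius form: ln(k₂/k₁) = -Eₐ/R × (1/T₂ - 1/T₁)
Step 2: Convert Eₐ to J/mol: 129.5 kJ/mol = 129500 J/mol
Step 3: 1/T₂ - 1/T₁ = 1/453 - 1/263 = -1.594776e-03 K⁻¹
Step 4: ln(k₂/k₁) = -129500/8.314 × -1.594776e-03 = 24.84045
Step 5: k₂ = k₁ × exp(24.84045) = 3.257e-04 × 6.13861e+10 = 1.999e+07 s⁻¹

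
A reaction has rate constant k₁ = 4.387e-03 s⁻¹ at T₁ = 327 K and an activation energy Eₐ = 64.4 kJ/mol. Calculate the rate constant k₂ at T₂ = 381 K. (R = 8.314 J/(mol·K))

1.260e-01 s⁻¹

Step 1: Use the two-temperature Arrhenius form: ln(k₂/k₁) = -Eₐ/R × (1/T₂ - 1/T₁)
Step 2: Convert Eₐ to J/mol: 64.4 kJ/mol = 64400 J/mol
Step 3: 1/T₂ - 1/T₁ = 1/381 - 1/327 = -4.334321e-04 K⁻¹
Step 4: ln(k₂/k₁) = -64400/8.314 × -4.334321e-04 = 3.35735
Step 5: k₂ = k₁ × exp(3.35735) = 4.387e-03 × 2.87130e+01 = 1.260e-01 s⁻¹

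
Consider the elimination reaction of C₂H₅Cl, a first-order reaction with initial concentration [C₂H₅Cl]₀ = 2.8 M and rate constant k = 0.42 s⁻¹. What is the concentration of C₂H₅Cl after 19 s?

0.0009583 M

Step 1: For a first-order reaction: [C₂H₅Cl] = [C₂H₅Cl]₀ × e^(-kt)
Step 2: [C₂H₅Cl] = 2.8 × e^(-0.42 × 19)
Step 3: [C₂H₅Cl] = 2.8 × e^(-7.98)
Step 4: [C₂H₅Cl] = 2.8 × 0.000342239 = 0.0009583 M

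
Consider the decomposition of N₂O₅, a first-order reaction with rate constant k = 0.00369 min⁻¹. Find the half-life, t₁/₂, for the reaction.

187.8 min

Step 1: For a first-order reaction, t₁/₂ = ln(2)/k
Step 2: t₁/₂ = ln(2)/0.00369
Step 3: t₁/₂ = 0.6931/0.00369 = 187.8 min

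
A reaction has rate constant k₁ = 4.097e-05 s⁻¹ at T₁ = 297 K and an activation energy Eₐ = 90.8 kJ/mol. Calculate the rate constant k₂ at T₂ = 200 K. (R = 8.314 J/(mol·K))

7.363e-13 s⁻¹

Step 1: Use the two-temperature Arrhenius form: ln(k₂/k₁) = -Eₐ/R × (1/T₂ - 1/T₁)
Step 2: Convert Eₐ to J/mol: 90.8 kJ/mol = 90800 J/mol
Step 3: 1/T₂ - 1/T₁ = 1/200 - 1/297 = 1.632997e-03 K⁻¹
Step 4: ln(k₂/k₁) = -90800/8.314 × 1.632997e-03 = -17.83451
Step 5: k₂ = k₁ × exp(-17.83451) = 4.097e-05 × 1.79709e-08 = 7.363e-13 s⁻¹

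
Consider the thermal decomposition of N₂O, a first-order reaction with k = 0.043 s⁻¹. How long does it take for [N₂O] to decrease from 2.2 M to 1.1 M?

16.12 s

Step 1: For first-order: t = ln([N₂O]₀/[N₂O])/k
Step 2: t = ln(2.2/1.1)/0.043
Step 3: t = ln(2)/0.043
Step 4: t = 0.6931/0.043 = 16.12 s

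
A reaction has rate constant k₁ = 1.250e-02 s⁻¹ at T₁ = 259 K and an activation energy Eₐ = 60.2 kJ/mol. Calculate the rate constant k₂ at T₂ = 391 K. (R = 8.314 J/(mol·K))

1.570e+02 s⁻¹

Step 1: Use the two-temperature Arrhenius form: ln(k₂/k₁) = -Eₐ/R × (1/T₂ - 1/T₁)
Step 2: Convert Eₐ to J/mol: 60.2 kJ/mol = 60200 J/mol
Step 3: 1/T₂ - 1/T₁ = 1/391 - 1/259 = -1.303459e-03 K⁻¹
Step 4: ln(k₂/k₁) = -60200/8.314 × -1.303459e-03 = 9.43808
Step 5: k₂ = k₁ × exp(9.43808) = 1.250e-02 × 1.25576e+04 = 1.570e+02 s⁻¹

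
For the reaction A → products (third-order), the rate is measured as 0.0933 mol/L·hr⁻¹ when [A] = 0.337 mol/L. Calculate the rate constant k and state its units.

2.438 (mol/L)⁻²·hr⁻¹

Step 1: rate = k[A]^3, so k = rate / [A]^3.
Step 2: k = 0.0933 / (0.337)^3 = 0.0933 / 0.03827.
Step 3: k = 2.438 (mol/L)⁻²·hr⁻¹.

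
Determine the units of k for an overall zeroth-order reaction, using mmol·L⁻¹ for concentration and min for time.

mmol·L⁻¹·min⁻¹

Step 1: For overall order n, rate = k × (concentration)^n.
Step 2: Rate has units mmol·L⁻¹·min⁻¹; concentration term has units (mmol·L⁻¹)^0.
Step 3: k = rate / (concentration)^n, so units of k = (mmol·L⁻¹)^(1-0)·min⁻¹ = mmol·L⁻¹·min⁻¹.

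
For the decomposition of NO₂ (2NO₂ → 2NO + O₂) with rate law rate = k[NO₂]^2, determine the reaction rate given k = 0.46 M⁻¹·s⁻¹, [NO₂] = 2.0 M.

1.84 M/s

Step 1: Identify the rate law: rate = k[NO₂]^2
Step 2: Substitute values: rate = 0.46 × (2.0)^2
Step 3: Calculate: rate = 0.46 × 4 = 1.84 M/s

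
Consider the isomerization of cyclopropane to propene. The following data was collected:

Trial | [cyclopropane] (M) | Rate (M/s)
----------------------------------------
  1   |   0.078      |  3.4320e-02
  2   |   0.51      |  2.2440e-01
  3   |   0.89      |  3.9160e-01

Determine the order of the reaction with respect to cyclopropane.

first order (1)

Step 1: Compare trials to find order n where rate₂/rate₁ = ([cyclopropane]₂/[cyclopropane]₁)^n
Step 2: rate₂/rate₁ = 2.2440e-01/3.4320e-02 = 6.538
Step 3: [cyclopropane]₂/[cyclopropane]₁ = 0.51/0.078 = 6.538
Step 4: n = ln(6.538)/ln(6.538) = 1.00 ≈ 1
Step 5: The reaction is first order in cyclopropane.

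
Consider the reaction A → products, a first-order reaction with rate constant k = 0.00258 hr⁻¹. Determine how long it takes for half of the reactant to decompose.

268.7 hr

Step 1: For a first-order reaction, t₁/₂ = ln(2)/k
Step 2: t₁/₂ = ln(2)/0.00258
Step 3: t₁/₂ = 0.6931/0.00258 = 268.7 hr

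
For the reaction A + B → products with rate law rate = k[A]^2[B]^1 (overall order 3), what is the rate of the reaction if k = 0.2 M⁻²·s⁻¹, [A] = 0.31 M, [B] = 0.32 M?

0.00615 M/s

Step 1: The rate law is rate = k[A]^2[B]^1, overall order = 2+1 = 3
Step 2: Substitute values: rate = 0.2 × (0.31)^2 × (0.32)^1
Step 3: rate = 0.2 × 0.0961 × 0.32 = 0.0061504 M/s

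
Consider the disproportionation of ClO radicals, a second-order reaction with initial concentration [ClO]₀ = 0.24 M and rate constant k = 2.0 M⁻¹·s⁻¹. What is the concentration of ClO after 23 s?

0.01993 M

Step 1: For a second-order reaction: 1/[ClO] = 1/[ClO]₀ + kt
Step 2: 1/[ClO] = 1/0.24 + 2.0 × 23
Step 3: 1/[ClO] = 4.167 + 46 = 50.17
Step 4: [ClO] = 1/50.17 = 0.01993 M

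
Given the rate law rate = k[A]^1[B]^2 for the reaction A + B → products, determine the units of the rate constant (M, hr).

M⁻²·hr⁻¹

Step 1: Overall order = 1 + 2 = 3.
Step 2: rate has units M·hr⁻¹; [A]^1[B]^2 has units M^3.
Step 3: k = rate/([A]^1[B]^2), so units of k = M^(1-3)·hr⁻¹ = M⁻²·hr⁻¹.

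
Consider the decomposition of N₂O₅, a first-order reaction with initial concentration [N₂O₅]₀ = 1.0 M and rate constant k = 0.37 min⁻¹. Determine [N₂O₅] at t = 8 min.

0.05182 M

Step 1: For a first-order reaction: [N₂O₅] = [N₂O₅]₀ × e^(-kt)
Step 2: [N₂O₅] = 1.0 × e^(-0.37 × 8)
Step 3: [N₂O₅] = 1.0 × e^(-2.96)
Step 4: [N₂O₅] = 1.0 × 0.0518189 = 0.05182 M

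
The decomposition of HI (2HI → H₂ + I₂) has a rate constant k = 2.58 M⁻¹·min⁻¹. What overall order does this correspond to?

second order (2)

Step 1: The units of k for an nth-order reaction are (concentration)^(1-n)·(time)⁻¹.
Step 2: Here k has units M⁻¹·min⁻¹, so the concentration exponent is -1.
Step 3: 1 - n = -1 ⇒ n = 2. The reaction is second order.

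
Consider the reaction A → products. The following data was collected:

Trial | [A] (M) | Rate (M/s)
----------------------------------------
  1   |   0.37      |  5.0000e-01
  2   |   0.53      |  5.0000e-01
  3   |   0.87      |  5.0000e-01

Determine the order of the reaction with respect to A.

zeroth order (0)

Step 1: Compare trials - when concentration changes, rate stays constant.
Step 2: rate₂/rate₁ = 5.0000e-01/5.0000e-01 = 1
Step 3: [A]₂/[A]₁ = 0.53/0.37 = 1.432
Step 4: Since rate ratio ≈ (conc ratio)^0, the reaction is zeroth order.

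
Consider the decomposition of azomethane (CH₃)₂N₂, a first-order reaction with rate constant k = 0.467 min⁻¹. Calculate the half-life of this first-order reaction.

1.484 min

Step 1: For a first-order reaction, t₁/₂ = ln(2)/k
Step 2: t₁/₂ = ln(2)/0.467
Step 3: t₁/₂ = 0.6931/0.467 = 1.484 min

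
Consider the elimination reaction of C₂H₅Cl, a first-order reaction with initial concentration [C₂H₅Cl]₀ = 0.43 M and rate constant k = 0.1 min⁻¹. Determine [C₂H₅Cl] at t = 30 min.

0.02141 M

Step 1: For a first-order reaction: [C₂H₅Cl] = [C₂H₅Cl]₀ × e^(-kt)
Step 2: [C₂H₅Cl] = 0.43 × e^(-0.1 × 30)
Step 3: [C₂H₅Cl] = 0.43 × e^(-3)
Step 4: [C₂H₅Cl] = 0.43 × 0.0497871 = 0.02141 M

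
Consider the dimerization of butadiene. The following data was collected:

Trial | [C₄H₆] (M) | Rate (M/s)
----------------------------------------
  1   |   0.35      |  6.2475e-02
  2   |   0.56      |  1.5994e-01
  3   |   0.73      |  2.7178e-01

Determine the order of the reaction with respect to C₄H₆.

second order (2)

Step 1: Compare trials to find order n where rate₂/rate₁ = ([C₄H₆]₂/[C₄H₆]₁)^n
Step 2: rate₂/rate₁ = 1.5994e-01/6.2475e-02 = 2.56
Step 3: [C₄H₆]₂/[C₄H₆]₁ = 0.56/0.35 = 1.6
Step 4: n = ln(2.56)/ln(1.6) = 2.00 ≈ 2
Step 5: The reaction is second order in C₄H₆.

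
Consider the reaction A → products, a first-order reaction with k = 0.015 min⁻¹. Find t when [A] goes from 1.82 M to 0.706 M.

63.13 min

Step 1: For first-order: t = ln([A]₀/[A])/k
Step 2: t = ln(1.82/0.706)/0.015
Step 3: t = ln(2.578)/0.015
Step 4: t = 0.947/0.015 = 63.13 min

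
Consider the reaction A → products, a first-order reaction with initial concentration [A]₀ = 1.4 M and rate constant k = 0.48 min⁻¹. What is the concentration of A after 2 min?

0.5361 M

Step 1: For a first-order reaction: [A] = [A]₀ × e^(-kt)
Step 2: [A] = 1.4 × e^(-0.48 × 2)
Step 3: [A] = 1.4 × e^(-0.96)
Step 4: [A] = 1.4 × 0.382893 = 0.5361 M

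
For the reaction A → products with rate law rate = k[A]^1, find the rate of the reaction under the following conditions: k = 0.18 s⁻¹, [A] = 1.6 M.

0.288 M/s

Step 1: Identify the rate law: rate = k[A]^1
Step 2: Substitute values: rate = 0.18 × (1.6)^1
Step 3: Calculate: rate = 0.18 × 1.6 = 0.288 M/s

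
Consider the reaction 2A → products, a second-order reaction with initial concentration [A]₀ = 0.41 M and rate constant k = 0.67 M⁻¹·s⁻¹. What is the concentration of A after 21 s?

0.06057 M

Step 1: For a second-order reaction: 1/[A] = 1/[A]₀ + kt
Step 2: 1/[A] = 1/0.41 + 0.67 × 21
Step 3: 1/[A] = 2.439 + 14.07 = 16.51
Step 4: [A] = 1/16.51 = 0.06057 M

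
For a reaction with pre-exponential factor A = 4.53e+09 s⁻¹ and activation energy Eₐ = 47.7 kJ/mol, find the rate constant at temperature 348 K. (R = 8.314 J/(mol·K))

3.13e+02 s⁻¹

Step 1: Use the Arrhenius equation: k = A × exp(-Eₐ/RT)
Step 2: Convert Eₐ to J/mol: 47.7 kJ/mol = 47700 J/mol
Step 3: Calculate the exponent: -Eₐ/(RT) = -47700/(8.314 × 348) = -16.48652
Step 4: k = 4.53e+09 × exp(-16.48652)
Step 5: k = 4.53e+09 × 6.91824e-08 = 3.1340e+02 s⁻¹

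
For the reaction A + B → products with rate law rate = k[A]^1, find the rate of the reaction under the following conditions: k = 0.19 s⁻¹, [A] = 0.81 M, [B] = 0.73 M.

0.1539 M/s

Step 1: The rate law is rate = k[A]^1
Step 2: Note that the rate does not depend on [B] (zero order in B).
Step 3: rate = 0.19 × (0.81)^1 = 0.1539 M/s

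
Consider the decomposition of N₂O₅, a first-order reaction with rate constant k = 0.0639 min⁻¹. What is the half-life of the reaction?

10.85 min

Step 1: For a first-order reaction, t₁/₂ = ln(2)/k
Step 2: t₁/₂ = ln(2)/0.0639
Step 3: t₁/₂ = 0.6931/0.0639 = 10.85 min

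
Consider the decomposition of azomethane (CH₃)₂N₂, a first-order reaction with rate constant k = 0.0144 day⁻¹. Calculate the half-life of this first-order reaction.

48.14 day

Step 1: For a first-order reaction, t₁/₂ = ln(2)/k
Step 2: t₁/₂ = ln(2)/0.0144
Step 3: t₁/₂ = 0.6931/0.0144 = 48.14 day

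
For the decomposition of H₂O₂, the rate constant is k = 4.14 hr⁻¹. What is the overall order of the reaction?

first order (1)

Step 1: The units of k for an nth-order reaction are (concentration)^(1-n)·(time)⁻¹.
Step 2: Here k has units hr⁻¹, so the concentration exponent is 0.
Step 3: 1 - n = 0 ⇒ n = 1. The reaction is first order.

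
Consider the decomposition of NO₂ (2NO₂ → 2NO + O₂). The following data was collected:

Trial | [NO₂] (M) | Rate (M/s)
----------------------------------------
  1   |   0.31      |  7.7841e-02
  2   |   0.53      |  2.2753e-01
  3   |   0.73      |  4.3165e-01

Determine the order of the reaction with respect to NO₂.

second order (2)

Step 1: Compare trials to find order n where rate₂/rate₁ = ([NO₂]₂/[NO₂]₁)^n
Step 2: rate₂/rate₁ = 2.2753e-01/7.7841e-02 = 2.923
Step 3: [NO₂]₂/[NO₂]₁ = 0.53/0.31 = 1.71
Step 4: n = ln(2.923)/ln(1.71) = 2.00 ≈ 2
Step 5: The reaction is second order in NO₂.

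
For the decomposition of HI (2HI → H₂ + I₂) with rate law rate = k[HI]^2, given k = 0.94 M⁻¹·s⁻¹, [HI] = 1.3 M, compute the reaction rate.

1.589 M/s

Step 1: Identify the rate law: rate = k[HI]^2
Step 2: Substitute values: rate = 0.94 × (1.3)^2
Step 3: Calculate: rate = 0.94 × 1.69 = 1.5886 M/s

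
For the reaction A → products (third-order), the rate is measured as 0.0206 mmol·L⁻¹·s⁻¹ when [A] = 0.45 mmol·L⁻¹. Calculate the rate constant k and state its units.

0.2261 (mmol·L⁻¹)⁻²·s⁻¹

Step 1: rate = k[A]^3, so k = rate / [A]^3.
Step 2: k = 0.0206 / (0.45)^3 = 0.0206 / 0.09113.
Step 3: k = 0.2261 (mmol·L⁻¹)⁻²·s⁻¹.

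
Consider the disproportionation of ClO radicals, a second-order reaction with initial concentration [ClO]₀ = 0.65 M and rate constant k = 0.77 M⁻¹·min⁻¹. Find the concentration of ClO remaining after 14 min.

0.08118 M

Step 1: For a second-order reaction: 1/[ClO] = 1/[ClO]₀ + kt
Step 2: 1/[ClO] = 1/0.65 + 0.77 × 14
Step 3: 1/[ClO] = 1.538 + 10.78 = 12.32
Step 4: [ClO] = 1/12.32 = 0.08118 M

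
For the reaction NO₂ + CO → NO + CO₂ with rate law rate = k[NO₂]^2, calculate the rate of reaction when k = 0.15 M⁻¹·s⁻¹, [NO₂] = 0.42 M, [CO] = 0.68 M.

0.02646 M/s

Step 1: The rate law is rate = k[NO₂]^2
Step 2: Note that the rate does not depend on [CO] (zero order in CO).
Step 3: rate = 0.15 × (0.42)^2 = 0.02646 M/s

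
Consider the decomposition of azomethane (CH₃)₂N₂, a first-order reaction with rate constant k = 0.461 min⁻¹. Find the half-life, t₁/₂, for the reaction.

1.504 min

Step 1: For a first-order reaction, t₁/₂ = ln(2)/k
Step 2: t₁/₂ = ln(2)/0.461
Step 3: t₁/₂ = 0.6931/0.461 = 1.504 min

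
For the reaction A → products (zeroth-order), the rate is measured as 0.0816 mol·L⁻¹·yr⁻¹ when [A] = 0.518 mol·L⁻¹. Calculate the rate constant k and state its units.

0.0816 mol·L⁻¹·yr⁻¹

Step 1: For a zeroth-order reaction, rate = k (independent of concentration).
Step 2: k = rate = 0.0816 mol·L⁻¹·yr⁻¹.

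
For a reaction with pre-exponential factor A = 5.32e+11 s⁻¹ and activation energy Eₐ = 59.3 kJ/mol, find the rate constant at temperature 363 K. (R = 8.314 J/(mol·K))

1.56e+03 s⁻¹

Step 1: Use the Arrhenius equation: k = A × exp(-Eₐ/RT)
Step 2: Convert Eₐ to J/mol: 59.3 kJ/mol = 59300 J/mol
Step 3: Calculate the exponent: -Eₐ/(RT) = -59300/(8.314 × 363) = -19.64889
Step 4: k = 5.32e+11 × exp(-19.64889)
Step 5: k = 5.32e+11 × 2.92816e-09 = 1.5578e+03 s⁻¹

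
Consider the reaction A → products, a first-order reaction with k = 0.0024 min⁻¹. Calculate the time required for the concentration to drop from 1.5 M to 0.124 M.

1039 min

Step 1: For first-order: t = ln([A]₀/[A])/k
Step 2: t = ln(1.5/0.124)/0.0024
Step 3: t = ln(12.1)/0.0024
Step 4: t = 2.493/0.0024 = 1039 min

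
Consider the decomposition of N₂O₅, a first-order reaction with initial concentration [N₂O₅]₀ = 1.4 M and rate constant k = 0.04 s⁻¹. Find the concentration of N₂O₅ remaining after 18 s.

0.6815 M

Step 1: For a first-order reaction: [N₂O₅] = [N₂O₅]₀ × e^(-kt)
Step 2: [N₂O₅] = 1.4 × e^(-0.04 × 18)
Step 3: [N₂O₅] = 1.4 × e^(-0.72)
Step 4: [N₂O₅] = 1.4 × 0.486752 = 0.6815 M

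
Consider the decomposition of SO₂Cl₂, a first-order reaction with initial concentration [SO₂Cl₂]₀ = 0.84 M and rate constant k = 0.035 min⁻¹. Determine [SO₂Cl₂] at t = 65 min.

0.08635 M

Step 1: For a first-order reaction: [SO₂Cl₂] = [SO₂Cl₂]₀ × e^(-kt)
Step 2: [SO₂Cl₂] = 0.84 × e^(-0.035 × 65)
Step 3: [SO₂Cl₂] = 0.84 × e^(-2.275)
Step 4: [SO₂Cl₂] = 0.84 × 0.102797 = 0.08635 M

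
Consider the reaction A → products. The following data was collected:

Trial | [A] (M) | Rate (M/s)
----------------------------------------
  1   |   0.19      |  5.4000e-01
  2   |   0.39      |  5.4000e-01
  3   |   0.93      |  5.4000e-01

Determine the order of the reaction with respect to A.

zeroth order (0)

Step 1: Compare trials - when concentration changes, rate stays constant.
Step 2: rate₂/rate₁ = 5.4000e-01/5.4000e-01 = 1
Step 3: [A]₂/[A]₁ = 0.39/0.19 = 2.053
Step 4: Since rate ratio ≈ (conc ratio)^0, the reaction is zeroth order.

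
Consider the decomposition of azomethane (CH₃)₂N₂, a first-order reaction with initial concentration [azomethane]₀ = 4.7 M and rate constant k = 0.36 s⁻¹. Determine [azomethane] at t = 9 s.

0.1841 M

Step 1: For a first-order reaction: [azomethane] = [azomethane]₀ × e^(-kt)
Step 2: [azomethane] = 4.7 × e^(-0.36 × 9)
Step 3: [azomethane] = 4.7 × e^(-3.24)
Step 4: [azomethane] = 4.7 × 0.0391639 = 0.1841 M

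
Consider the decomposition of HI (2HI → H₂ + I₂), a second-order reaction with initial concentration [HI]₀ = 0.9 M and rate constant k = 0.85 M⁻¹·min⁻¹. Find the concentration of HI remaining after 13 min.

0.08223 M

Step 1: For a second-order reaction: 1/[HI] = 1/[HI]₀ + kt
Step 2: 1/[HI] = 1/0.9 + 0.85 × 13
Step 3: 1/[HI] = 1.111 + 11.05 = 12.16
Step 4: [HI] = 1/12.16 = 0.08223 M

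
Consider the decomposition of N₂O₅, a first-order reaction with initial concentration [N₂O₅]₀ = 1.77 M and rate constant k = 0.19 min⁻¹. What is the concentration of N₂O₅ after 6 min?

0.5661 M

Step 1: For a first-order reaction: [N₂O₅] = [N₂O₅]₀ × e^(-kt)
Step 2: [N₂O₅] = 1.77 × e^(-0.19 × 6)
Step 3: [N₂O₅] = 1.77 × e^(-1.14)
Step 4: [N₂O₅] = 1.77 × 0.319819 = 0.5661 M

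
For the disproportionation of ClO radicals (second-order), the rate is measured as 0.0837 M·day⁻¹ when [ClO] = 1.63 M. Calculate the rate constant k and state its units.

0.0315 M⁻¹·day⁻¹

Step 1: rate = k[ClO]^2, so k = rate / [ClO]^2.
Step 2: k = 0.0837 / (1.63)^2 = 0.0837 / 2.657.
Step 3: k = 0.0315 M⁻¹·day⁻¹.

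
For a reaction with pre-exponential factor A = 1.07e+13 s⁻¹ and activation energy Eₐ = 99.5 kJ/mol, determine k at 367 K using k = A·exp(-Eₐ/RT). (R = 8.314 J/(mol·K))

7.36e-02 s⁻¹

Step 1: Use the Arrhenius equation: k = A × exp(-Eₐ/RT)
Step 2: Convert Eₐ to J/mol: 99.5 kJ/mol = 99500 J/mol
Step 3: Calculate the exponent: -Eₐ/(RT) = -99500/(8.314 × 367) = -32.60971
Step 4: k = 1.07e+13 × exp(-32.60971)
Step 5: k = 1.07e+13 × 6.88308e-15 = 7.3649e-02 s⁻¹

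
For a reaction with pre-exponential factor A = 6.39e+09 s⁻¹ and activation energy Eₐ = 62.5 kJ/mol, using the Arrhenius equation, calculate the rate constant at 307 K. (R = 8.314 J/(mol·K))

1.48e-01 s⁻¹

Step 1: Use the Arrhenius equation: k = A × exp(-Eₐ/RT)
Step 2: Convert Eₐ to J/mol: 62.5 kJ/mol = 62500 J/mol
Step 3: Calculate the exponent: -Eₐ/(RT) = -62500/(8.314 × 307) = -24.48678
Step 4: k = 6.39e+09 × exp(-24.48678)
Step 5: k = 6.39e+09 × 2.32021e-11 = 1.4826e-01 s⁻¹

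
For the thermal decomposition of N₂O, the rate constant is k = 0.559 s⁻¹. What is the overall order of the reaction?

first order (1)

Step 1: The units of k for an nth-order reaction are (concentration)^(1-n)·(time)⁻¹.
Step 2: Here k has units s⁻¹, so the concentration exponent is 0.
Step 3: 1 - n = 0 ⇒ n = 1. The reaction is first order.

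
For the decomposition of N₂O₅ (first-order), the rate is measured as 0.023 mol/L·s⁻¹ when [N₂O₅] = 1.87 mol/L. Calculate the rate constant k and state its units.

0.0123 s⁻¹

Step 1: rate = k[N₂O₅]^1, so k = rate / [N₂O₅]^1.
Step 2: k = 0.023 / (1.87)^1 = 0.023 / 1.87.
Step 3: k = 0.0123 s⁻¹.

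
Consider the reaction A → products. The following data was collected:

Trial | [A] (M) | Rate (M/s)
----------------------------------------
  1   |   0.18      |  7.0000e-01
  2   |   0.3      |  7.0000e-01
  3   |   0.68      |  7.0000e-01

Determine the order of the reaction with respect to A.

zeroth order (0)

Step 1: Compare trials - when concentration changes, rate stays constant.
Step 2: rate₂/rate₁ = 7.0000e-01/7.0000e-01 = 1
Step 3: [A]₂/[A]₁ = 0.3/0.18 = 1.667
Step 4: Since rate ratio ≈ (conc ratio)^0, the reaction is zeroth order.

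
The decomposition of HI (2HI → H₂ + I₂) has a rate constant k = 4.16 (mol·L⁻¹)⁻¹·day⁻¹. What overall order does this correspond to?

second order (2)

Step 1: The units of k for an nth-order reaction are (concentration)^(1-n)·(time)⁻¹.
Step 2: Here k has units (mol·L⁻¹)⁻¹·day⁻¹, so the concentration exponent is -1.
Step 3: 1 - n = -1 ⇒ n = 2. The reaction is second order.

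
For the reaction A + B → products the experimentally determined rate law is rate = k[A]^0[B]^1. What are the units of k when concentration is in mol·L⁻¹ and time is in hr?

hr⁻¹

Step 1: Overall order = 0 + 1 = 1.
Step 2: rate has units mol·L⁻¹·hr⁻¹; [A]^0[B]^1 has units (mol·L⁻¹)^1.
Step 3: k = rate/([A]^0[B]^1), so units of k = (mol·L⁻¹)^(1-1)·hr⁻¹ = hr⁻¹.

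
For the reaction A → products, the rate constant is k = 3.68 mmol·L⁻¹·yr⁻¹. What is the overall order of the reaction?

zeroth order (0)

Step 1: The units of k for an nth-order reaction are (concentration)^(1-n)·(time)⁻¹.
Step 2: Here k has units mmol·L⁻¹·yr⁻¹, so the concentration exponent is 1.
Step 3: 1 - n = 1 ⇒ n = 0. The reaction is zeroth order.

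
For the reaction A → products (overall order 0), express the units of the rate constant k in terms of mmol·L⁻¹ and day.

mmol·L⁻¹·day⁻¹

Step 1: For overall order n, rate = k × (concentration)^n.
Step 2: Rate has units mmol·L⁻¹·day⁻¹; concentration term has units (mmol·L⁻¹)^0.
Step 3: k = rate / (concentration)^n, so units of k = (mmol·L⁻¹)^(1-0)·day⁻¹ = mmol·L⁻¹·day⁻¹.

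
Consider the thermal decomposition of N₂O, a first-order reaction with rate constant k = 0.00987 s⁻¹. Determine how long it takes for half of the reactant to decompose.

70.23 s

Step 1: For a first-order reaction, t₁/₂ = ln(2)/k
Step 2: t₁/₂ = ln(2)/0.00987
Step 3: t₁/₂ = 0.6931/0.00987 = 70.23 s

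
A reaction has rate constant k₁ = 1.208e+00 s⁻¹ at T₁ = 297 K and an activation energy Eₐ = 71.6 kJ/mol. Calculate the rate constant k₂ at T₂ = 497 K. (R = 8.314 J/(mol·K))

1.412e+05 s⁻¹

Step 1: Use the two-temperature Arrhenius form: ln(k₂/k₁) = -Eₐ/R × (1/T₂ - 1/T₁)
Step 2: Convert Eₐ to J/mol: 71.6 kJ/mol = 71600 J/mol
Step 3: 1/T₂ - 1/T₁ = 1/497 - 1/297 = -1.354931e-03 K⁻¹
Step 4: ln(k₂/k₁) = -71600/8.314 × -1.354931e-03 = 11.66864
Step 5: k₂ = k₁ × exp(11.66864) = 1.208e+00 × 1.16849e+05 = 1.412e+05 s⁻¹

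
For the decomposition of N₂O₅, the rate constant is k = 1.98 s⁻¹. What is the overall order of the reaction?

first order (1)

Step 1: The units of k for an nth-order reaction are (concentration)^(1-n)·(time)⁻¹.
Step 2: Here k has units s⁻¹, so the concentration exponent is 0.
Step 3: 1 - n = 0 ⇒ n = 1. The reaction is first order.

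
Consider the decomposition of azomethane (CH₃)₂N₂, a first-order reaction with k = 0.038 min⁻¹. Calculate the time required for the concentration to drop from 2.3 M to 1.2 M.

17.12 min

Step 1: For first-order: t = ln([azomethane]₀/[azomethane])/k
Step 2: t = ln(2.3/1.2)/0.038
Step 3: t = ln(1.917)/0.038
Step 4: t = 0.6506/0.038 = 17.12 min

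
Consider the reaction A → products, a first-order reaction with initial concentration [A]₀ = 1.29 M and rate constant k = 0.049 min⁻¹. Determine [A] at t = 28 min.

0.3271 M

Step 1: For a first-order reaction: [A] = [A]₀ × e^(-kt)
Step 2: [A] = 1.29 × e^(-0.049 × 28)
Step 3: [A] = 1.29 × e^(-1.372)
Step 4: [A] = 1.29 × 0.253599 = 0.3271 M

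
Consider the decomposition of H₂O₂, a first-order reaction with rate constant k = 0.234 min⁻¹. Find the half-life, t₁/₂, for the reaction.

2.962 min

Step 1: For a first-order reaction, t₁/₂ = ln(2)/k
Step 2: t₁/₂ = ln(2)/0.234
Step 3: t₁/₂ = 0.6931/0.234 = 2.962 min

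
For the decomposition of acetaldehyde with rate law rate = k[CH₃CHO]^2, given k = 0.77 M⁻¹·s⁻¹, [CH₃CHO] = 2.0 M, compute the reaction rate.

3.08 M/s

Step 1: Identify the rate law: rate = k[CH₃CHO]^2
Step 2: Substitute values: rate = 0.77 × (2.0)^2
Step 3: Calculate: rate = 0.77 × 4 = 3.08 M/s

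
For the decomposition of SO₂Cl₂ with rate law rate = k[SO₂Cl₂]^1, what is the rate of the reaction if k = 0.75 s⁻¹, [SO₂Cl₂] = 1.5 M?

1.125 M/s

Step 1: Identify the rate law: rate = k[SO₂Cl₂]^1
Step 2: Substitute values: rate = 0.75 × (1.5)^1
Step 3: Calculate: rate = 0.75 × 1.5 = 1.125 M/s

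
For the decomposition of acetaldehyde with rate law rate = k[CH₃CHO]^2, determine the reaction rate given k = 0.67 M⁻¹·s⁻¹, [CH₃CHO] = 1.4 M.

1.313 M/s

Step 1: Identify the rate law: rate = k[CH₃CHO]^2
Step 2: Substitute values: rate = 0.67 × (1.4)^2
Step 3: Calculate: rate = 0.67 × 1.96 = 1.3132 M/s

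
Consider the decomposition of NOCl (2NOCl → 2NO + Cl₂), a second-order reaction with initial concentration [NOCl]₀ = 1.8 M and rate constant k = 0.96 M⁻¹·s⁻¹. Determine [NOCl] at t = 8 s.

0.1214 M

Step 1: For a second-order reaction: 1/[NOCl] = 1/[NOCl]₀ + kt
Step 2: 1/[NOCl] = 1/1.8 + 0.96 × 8
Step 3: 1/[NOCl] = 0.5556 + 7.68 = 8.236
Step 4: [NOCl] = 1/8.236 = 0.1214 M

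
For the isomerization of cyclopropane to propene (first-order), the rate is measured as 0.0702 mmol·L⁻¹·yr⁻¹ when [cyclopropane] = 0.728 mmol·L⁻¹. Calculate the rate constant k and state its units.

0.09643 yr⁻¹

Step 1: rate = k[cyclopropane]^1, so k = rate / [cyclopropane]^1.
Step 2: k = 0.0702 / (0.728)^1 = 0.0702 / 0.728.
Step 3: k = 0.09643 yr⁻¹.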